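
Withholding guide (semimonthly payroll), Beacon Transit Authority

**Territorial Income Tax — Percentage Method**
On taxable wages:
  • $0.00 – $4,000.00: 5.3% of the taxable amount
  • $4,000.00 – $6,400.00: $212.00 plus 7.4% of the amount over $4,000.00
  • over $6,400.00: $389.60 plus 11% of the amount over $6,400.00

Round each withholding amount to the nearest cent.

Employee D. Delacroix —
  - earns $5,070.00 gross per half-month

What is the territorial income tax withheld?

Territorial Income Tax: taxable = $5,070.00
  $212.00 + 7.4% × ($5,070.00 − $4,000.00) = $212.00 + 7.4% × $1,070.00 = $291.18

$291.18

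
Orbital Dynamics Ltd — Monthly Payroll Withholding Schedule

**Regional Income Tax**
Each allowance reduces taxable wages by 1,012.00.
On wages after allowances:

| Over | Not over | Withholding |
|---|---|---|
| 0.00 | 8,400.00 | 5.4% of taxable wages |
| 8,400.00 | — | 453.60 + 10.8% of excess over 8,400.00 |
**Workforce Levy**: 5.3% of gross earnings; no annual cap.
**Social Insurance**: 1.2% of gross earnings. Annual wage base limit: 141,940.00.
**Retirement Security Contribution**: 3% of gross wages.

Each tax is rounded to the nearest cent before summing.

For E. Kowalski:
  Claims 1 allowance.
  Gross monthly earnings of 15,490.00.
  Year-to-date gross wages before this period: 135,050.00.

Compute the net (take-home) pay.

Regional Income Tax: taxable = 15,490.00 − 1×1,012.00 = 14,478.00
  453.60 + 10.8% × (14,478.00 − 8,400.00) = 453.60 + 10.8% × 6,078.00 = 1,110.02
Workforce Levy: 5.3% × 15,490.00 = 820.97
Social Insurance: cap 141,940.00 − YTD 135,050.00 = 6,890.00 subject; 1.2% × 6,890.00 = 82.68
Retirement Security Contribution: 3% × 15,490.00 = 464.70
Total withheld: 1,110.02 + 820.97 + 82.68 + 464.70 = 2,478.37
Net pay: 15,490.00 − 2,478.37 = 13,011.63

13,011.63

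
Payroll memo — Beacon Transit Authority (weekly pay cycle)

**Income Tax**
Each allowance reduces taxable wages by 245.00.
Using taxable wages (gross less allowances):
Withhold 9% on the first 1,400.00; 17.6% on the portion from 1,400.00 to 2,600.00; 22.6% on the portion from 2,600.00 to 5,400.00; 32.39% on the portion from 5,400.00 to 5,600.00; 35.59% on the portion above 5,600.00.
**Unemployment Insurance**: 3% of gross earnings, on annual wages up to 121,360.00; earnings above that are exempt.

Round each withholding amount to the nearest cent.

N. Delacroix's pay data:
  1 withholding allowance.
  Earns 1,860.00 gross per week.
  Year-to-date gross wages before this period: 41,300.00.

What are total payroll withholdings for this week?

219.64

Income Tax: taxable = 1,860.00 − 1×245.00 = 1,615.00
  126.00 + 17.6% × (1,615.00 − 1,400.00) = 126.00 + 17.6% × 215.00 = 163.84
Unemployment Insurance: 3% × 1,860.00 = 55.80
Total: 163.84 + 55.80 = 219.64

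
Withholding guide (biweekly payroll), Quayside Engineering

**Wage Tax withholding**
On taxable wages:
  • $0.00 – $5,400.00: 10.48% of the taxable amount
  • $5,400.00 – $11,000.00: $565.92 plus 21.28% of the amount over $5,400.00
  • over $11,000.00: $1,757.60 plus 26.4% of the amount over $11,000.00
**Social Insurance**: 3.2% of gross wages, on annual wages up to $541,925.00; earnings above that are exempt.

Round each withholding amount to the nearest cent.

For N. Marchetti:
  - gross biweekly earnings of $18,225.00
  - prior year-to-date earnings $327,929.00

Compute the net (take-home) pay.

$13,976.80

Wage Tax: taxable = $18,225.00
  $1,757.60 + 26.4% × ($18,225.00 − $11,000.00) = $1,757.60 + 26.4% × $7,225.00 = $3,665.00
Social Insurance: 3.2% × $18,225.00 = $583.20
Total withheld: $3,665.00 + $583.20 = $4,248.20
Net pay: $18,225.00 − $4,248.20 = $13,976.80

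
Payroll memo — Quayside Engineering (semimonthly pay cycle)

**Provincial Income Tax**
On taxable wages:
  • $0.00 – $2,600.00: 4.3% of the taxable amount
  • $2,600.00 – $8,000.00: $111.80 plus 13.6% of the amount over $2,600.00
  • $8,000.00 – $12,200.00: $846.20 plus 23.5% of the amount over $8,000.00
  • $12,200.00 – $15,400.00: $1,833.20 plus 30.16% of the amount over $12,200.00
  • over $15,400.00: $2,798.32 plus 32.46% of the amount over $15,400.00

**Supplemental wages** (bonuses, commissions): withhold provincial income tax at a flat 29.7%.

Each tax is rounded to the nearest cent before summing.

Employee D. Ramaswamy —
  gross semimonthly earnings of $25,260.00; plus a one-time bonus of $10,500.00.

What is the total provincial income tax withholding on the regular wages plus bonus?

Provincial Income Tax: taxable = $25,260.00
  $2,798.32 + 32.46% × ($25,260.00 − $15,400.00) = $2,798.32 + 32.46% × $9,860.00 = $5,998.88
Supplemental (29.7% flat on bonus): 29.7% × $10,500.00 = $3,118.50
Total provincial income tax: $5,998.88 + $3,118.50 = $9,117.38

$9,117.38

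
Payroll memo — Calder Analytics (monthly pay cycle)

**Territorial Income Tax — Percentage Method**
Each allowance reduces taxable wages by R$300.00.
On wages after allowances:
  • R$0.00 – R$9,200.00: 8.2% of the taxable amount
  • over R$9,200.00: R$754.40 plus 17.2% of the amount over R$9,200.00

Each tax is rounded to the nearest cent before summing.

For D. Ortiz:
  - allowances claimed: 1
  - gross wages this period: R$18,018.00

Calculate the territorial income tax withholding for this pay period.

Territorial Income Tax: taxable = R$18,018.00 − 1×R$300.00 = R$17,718.00
  R$754.40 + 17.2% × (R$17,718.00 − R$9,200.00) = R$754.40 + 17.2% × R$8,518.00 = R$2,219.50

R$2,219.50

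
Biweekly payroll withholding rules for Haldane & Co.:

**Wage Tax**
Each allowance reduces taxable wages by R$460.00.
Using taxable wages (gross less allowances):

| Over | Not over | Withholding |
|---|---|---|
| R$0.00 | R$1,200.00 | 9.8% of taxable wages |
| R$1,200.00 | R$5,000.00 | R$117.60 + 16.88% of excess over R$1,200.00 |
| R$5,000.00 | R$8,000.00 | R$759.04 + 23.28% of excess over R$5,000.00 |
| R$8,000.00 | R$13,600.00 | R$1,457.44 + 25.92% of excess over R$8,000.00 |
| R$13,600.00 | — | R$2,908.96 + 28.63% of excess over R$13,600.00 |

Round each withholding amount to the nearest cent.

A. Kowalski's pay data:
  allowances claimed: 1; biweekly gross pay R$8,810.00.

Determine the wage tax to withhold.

Wage Tax: taxable = R$8,810.00 − 1×R$460.00 = R$8,350.00
  R$1,457.44 + 25.92% × (R$8,350.00 − R$8,000.00) = R$1,457.44 + 25.92% × R$350.00 = R$1,548.16

R$1,548.16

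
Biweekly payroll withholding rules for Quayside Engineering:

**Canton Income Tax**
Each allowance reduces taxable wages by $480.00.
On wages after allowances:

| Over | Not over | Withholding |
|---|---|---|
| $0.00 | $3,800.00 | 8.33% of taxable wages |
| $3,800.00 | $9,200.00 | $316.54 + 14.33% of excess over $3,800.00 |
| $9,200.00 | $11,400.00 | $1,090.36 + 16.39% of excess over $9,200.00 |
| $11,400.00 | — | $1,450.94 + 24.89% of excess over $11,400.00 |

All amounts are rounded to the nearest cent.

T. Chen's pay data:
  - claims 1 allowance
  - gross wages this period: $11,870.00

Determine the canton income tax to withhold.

Canton Income Tax: taxable = $11,870.00 − 1×$480.00 = $11,390.00
  $1,090.36 + 16.39% × ($11,390.00 − $9,200.00) = $1,090.36 + 16.39% × $2,190.00 = $1,449.30

$1,449.30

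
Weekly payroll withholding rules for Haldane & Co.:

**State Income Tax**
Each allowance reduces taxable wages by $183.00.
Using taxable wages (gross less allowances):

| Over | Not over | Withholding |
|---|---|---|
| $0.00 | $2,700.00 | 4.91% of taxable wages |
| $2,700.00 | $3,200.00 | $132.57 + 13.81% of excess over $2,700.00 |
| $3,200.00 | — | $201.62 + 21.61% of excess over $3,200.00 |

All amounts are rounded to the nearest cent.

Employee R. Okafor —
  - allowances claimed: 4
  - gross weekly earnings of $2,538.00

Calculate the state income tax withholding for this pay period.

State Income Tax: taxable = $2,538.00 − 4×$183.00 = $1,806.00
  4.91% × $1,806.00 = $88.67

$88.67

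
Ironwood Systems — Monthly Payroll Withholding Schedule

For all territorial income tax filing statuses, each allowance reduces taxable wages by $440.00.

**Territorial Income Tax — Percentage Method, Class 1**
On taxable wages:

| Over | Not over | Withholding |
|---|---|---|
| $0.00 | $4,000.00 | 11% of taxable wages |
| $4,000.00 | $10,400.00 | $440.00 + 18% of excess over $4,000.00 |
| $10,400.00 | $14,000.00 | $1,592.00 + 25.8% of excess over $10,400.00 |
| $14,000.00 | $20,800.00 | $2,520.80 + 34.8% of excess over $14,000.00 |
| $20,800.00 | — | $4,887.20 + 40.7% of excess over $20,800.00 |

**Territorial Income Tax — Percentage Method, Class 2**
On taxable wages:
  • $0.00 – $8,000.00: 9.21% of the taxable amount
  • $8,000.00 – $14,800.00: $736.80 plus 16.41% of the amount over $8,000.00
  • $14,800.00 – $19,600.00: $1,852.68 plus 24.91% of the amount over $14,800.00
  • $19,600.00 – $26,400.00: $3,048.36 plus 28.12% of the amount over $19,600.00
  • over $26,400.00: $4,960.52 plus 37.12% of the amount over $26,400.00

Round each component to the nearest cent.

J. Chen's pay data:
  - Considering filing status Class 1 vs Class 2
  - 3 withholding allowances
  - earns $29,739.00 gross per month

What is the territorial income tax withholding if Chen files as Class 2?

$5,709.97

Territorial Income Tax (Class 2): taxable = $29,739.00 − 3×$440.00 = $28,419.00
  $4,960.52 + 37.12% × ($28,419.00 − $26,400.00) = $4,960.52 + 37.12% × $2,019.00 = $5,709.97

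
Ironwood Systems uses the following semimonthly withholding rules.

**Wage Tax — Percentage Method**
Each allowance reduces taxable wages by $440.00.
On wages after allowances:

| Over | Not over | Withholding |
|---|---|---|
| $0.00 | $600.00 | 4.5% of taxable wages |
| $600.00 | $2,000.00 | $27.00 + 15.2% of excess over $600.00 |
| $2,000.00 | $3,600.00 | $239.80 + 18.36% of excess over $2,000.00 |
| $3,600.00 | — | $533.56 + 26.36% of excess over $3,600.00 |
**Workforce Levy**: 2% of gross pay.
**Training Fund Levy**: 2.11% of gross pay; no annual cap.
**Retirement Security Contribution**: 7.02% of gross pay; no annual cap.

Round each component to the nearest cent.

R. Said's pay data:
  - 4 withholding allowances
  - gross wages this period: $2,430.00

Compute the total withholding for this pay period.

Wage Tax: taxable = $2,430.00 − 4×$440.00 = $670.00
  $27.00 + 15.2% × ($670.00 − $600.00) = $27.00 + 15.2% × $70.00 = $37.64
Workforce Levy: 2% × $2,430.00 = $48.60
Training Fund Levy: 2.11% × $2,430.00 = $51.27
Retirement Security Contribution: 7.02% × $2,430.00 = $170.59
Total: $37.64 + $48.60 + $51.27 + $170.59 = $308.10

$308.10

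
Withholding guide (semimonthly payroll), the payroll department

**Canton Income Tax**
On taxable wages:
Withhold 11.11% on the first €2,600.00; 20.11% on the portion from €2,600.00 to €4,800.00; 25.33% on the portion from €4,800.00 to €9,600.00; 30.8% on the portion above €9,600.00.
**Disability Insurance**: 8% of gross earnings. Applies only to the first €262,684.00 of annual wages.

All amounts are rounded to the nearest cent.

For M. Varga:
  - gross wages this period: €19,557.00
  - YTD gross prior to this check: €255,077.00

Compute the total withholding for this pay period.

€5,622.44

Canton Income Tax: taxable = €19,557.00
  €1,947.12 + 30.8% × (€19,557.00 − €9,600.00) = €1,947.12 + 30.8% × €9,957.00 = €5,013.88
Disability Insurance: cap €262,684.00 − YTD €255,077.00 = €7,607.00 subject; 8% × €7,607.00 = €608.56
Total: €5,013.88 + €608.56 = €5,622.44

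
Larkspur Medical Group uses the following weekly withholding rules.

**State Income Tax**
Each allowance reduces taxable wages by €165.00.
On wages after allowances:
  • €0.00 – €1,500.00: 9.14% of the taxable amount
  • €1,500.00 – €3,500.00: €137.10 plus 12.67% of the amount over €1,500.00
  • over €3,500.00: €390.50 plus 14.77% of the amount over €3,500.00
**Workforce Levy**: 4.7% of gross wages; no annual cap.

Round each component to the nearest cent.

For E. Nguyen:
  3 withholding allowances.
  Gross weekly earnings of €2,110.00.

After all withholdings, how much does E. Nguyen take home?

€1,859.16

State Income Tax: taxable = €2,110.00 − 3×€165.00 = €1,615.00
  €137.10 + 12.67% × (€1,615.00 − €1,500.00) = €137.10 + 12.67% × €115.00 = €151.67
Workforce Levy: 4.7% × €2,110.00 = €99.17
Total withheld: €151.67 + €99.17 = €250.84
Net pay: €2,110.00 − €250.84 = €1,859.16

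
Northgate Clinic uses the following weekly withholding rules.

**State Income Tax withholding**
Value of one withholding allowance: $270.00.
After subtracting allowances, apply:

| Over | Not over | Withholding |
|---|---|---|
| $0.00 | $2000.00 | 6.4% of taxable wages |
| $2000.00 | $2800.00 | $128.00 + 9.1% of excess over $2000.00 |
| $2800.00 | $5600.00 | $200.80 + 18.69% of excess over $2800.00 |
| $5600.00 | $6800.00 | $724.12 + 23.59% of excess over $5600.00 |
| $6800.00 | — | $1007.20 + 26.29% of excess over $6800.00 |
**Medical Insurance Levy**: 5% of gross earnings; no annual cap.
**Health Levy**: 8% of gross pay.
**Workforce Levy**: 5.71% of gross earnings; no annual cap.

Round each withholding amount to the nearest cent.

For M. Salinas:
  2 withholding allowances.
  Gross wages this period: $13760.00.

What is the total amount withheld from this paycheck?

$5269.52

State Income Tax: taxable = $13760.00 − 2×$270.00 = $13220.00
  $1007.20 + 26.29% × ($13220.00 − $6800.00) = $1007.20 + 26.29% × $6420.00 = $2695.02
Medical Insurance Levy: 5% × $13760.00 = $688.00
Health Levy: 8% × $13760.00 = $1100.80
Workforce Levy: 5.71% × $13760.00 = $785.70
Total: $2695.02 + $688.00 + $1100.80 + $785.70 = $5269.52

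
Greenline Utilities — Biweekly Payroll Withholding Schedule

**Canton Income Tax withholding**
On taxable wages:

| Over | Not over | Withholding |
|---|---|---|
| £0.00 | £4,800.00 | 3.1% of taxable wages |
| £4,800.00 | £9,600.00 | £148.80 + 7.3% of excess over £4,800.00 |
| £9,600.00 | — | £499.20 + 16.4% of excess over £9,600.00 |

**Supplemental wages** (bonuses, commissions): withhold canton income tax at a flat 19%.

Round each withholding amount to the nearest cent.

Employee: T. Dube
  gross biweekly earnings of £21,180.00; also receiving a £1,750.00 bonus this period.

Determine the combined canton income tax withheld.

Canton Income Tax: taxable = £21,180.00
  £499.20 + 16.4% × (£21,180.00 − £9,600.00) = £499.20 + 16.4% × £11,580.00 = £2,398.32
Supplemental (19% flat on bonus): 19% × £1,750.00 = £332.50
Total canton income tax: £2,398.32 + £332.50 = £2,730.82

£2,730.82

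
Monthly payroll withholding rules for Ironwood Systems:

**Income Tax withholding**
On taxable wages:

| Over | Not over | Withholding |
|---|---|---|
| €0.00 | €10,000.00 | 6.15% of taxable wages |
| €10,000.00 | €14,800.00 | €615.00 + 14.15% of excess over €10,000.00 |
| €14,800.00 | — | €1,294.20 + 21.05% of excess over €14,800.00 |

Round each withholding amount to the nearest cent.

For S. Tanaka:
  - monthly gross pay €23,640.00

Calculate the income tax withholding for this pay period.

€3,155.02

Income Tax: taxable = €23,640.00
  €1,294.20 + 21.05% × (€23,640.00 − €14,800.00) = €1,294.20 + 21.05% × €8,840.00 = €3,155.02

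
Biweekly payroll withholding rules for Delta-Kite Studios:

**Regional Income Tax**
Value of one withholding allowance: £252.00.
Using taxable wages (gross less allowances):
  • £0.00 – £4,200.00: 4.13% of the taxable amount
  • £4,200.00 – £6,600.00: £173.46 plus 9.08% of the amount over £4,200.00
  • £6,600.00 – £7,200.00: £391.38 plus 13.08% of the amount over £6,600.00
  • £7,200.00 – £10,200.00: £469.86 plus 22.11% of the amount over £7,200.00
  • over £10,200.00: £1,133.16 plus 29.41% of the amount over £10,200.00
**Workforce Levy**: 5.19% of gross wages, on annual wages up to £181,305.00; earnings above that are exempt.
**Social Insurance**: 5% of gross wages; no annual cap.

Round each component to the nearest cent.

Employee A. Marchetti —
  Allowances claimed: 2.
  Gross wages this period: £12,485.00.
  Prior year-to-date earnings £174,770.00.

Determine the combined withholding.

Regional Income Tax: taxable = £12,485.00 − 2×£252.00 = £11,981.00
  £1,133.16 + 29.41% × (£11,981.00 − £10,200.00) = £1,133.16 + 29.41% × £1,781.00 = £1,656.95
Workforce Levy: cap £181,305.00 − YTD £174,770.00 = £6,535.00 subject; 5.19% × £6,535.00 = £339.17
Social Insurance: 5% × £12,485.00 = £624.25
Total: £1,656.95 + £339.17 + £624.25 = £2,620.37

£2,620.37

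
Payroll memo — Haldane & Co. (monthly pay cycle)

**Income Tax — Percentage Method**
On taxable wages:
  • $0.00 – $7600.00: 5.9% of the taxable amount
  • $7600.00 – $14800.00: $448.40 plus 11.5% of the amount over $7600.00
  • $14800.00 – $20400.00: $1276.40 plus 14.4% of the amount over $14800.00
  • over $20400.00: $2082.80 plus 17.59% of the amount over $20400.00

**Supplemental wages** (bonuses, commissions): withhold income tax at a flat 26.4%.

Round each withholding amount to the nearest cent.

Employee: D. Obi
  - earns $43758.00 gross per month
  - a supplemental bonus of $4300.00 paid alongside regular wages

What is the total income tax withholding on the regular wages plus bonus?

$7326.67

Income Tax: taxable = $43758.00
  $2082.80 + 17.59% × ($43758.00 − $20400.00) = $2082.80 + 17.59% × $23358.00 = $6191.47
Supplemental (26.4% flat on bonus): 26.4% × $4300.00 = $1135.20
Total income tax: $6191.47 + $1135.20 = $7326.67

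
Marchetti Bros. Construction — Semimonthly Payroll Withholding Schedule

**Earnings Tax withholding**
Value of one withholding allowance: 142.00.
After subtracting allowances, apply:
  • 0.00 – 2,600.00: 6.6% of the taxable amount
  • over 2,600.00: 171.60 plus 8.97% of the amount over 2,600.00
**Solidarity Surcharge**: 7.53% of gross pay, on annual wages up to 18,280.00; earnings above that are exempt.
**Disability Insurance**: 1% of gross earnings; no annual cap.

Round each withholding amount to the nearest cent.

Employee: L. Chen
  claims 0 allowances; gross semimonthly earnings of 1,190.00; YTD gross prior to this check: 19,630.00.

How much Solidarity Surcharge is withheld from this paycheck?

Solidarity Surcharge: YTD 19,630.00 ≥ cap 18,280.00 → 0.00

0.00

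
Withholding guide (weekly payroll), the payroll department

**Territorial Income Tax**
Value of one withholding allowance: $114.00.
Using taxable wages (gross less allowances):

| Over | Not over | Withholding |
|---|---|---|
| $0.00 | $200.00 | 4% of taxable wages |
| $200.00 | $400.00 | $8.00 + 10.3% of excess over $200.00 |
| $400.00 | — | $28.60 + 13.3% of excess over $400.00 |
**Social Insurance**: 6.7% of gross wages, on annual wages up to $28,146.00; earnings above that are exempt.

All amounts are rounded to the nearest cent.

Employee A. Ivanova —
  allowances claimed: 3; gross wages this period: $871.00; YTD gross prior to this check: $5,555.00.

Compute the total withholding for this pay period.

$104.12

Territorial Income Tax: taxable = $871.00 − 3×$114.00 = $529.00
  $28.60 + 13.3% × ($529.00 − $400.00) = $28.60 + 13.3% × $129.00 = $45.76
Social Insurance: 6.7% × $871.00 = $58.36
Total: $45.76 + $58.36 = $104.12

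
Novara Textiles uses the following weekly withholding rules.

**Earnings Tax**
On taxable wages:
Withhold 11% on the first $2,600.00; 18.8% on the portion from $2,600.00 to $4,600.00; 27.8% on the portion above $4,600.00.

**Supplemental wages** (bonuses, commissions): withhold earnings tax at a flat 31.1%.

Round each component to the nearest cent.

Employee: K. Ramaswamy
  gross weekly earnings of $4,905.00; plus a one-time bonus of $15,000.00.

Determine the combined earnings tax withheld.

$5,411.79

Earnings Tax: taxable = $4,905.00
  $662.00 + 27.8% × ($4,905.00 − $4,600.00) = $662.00 + 27.8% × $305.00 = $746.79
Supplemental (31.1% flat on bonus): 31.1% × $15,000.00 = $4,665.00
Total earnings tax: $746.79 + $4,665.00 = $5,411.79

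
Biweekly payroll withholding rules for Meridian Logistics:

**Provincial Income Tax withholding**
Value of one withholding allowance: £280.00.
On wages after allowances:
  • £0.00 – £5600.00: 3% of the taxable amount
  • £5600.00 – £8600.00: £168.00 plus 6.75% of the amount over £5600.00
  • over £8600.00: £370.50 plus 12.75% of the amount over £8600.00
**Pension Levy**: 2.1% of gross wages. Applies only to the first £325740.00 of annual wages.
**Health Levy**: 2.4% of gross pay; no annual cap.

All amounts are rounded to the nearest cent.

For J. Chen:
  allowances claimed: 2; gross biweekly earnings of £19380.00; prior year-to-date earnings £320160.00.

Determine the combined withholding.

Provincial Income Tax: taxable = £19380.00 − 2×£280.00 = £18820.00
  £370.50 + 12.75% × (£18820.00 − £8600.00) = £370.50 + 12.75% × £10220.00 = £1673.55
Pension Levy: cap £325740.00 − YTD £320160.00 = £5580.00 subject; 2.1% × £5580.00 = £117.18
Health Levy: 2.4% × £19380.00 = £465.12
Total: £1673.55 + £117.18 + £465.12 = £2255.85

£2255.85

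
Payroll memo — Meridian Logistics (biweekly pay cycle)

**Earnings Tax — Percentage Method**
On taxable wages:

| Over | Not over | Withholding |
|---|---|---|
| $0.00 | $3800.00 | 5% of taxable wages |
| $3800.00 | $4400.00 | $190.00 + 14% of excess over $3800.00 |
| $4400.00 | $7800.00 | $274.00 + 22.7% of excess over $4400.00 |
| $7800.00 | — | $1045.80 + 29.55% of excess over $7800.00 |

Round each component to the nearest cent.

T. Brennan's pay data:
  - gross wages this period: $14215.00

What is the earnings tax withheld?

$2941.43

Earnings Tax: taxable = $14215.00
  $1045.80 + 29.55% × ($14215.00 − $7800.00) = $1045.80 + 29.55% × $6415.00 = $2941.43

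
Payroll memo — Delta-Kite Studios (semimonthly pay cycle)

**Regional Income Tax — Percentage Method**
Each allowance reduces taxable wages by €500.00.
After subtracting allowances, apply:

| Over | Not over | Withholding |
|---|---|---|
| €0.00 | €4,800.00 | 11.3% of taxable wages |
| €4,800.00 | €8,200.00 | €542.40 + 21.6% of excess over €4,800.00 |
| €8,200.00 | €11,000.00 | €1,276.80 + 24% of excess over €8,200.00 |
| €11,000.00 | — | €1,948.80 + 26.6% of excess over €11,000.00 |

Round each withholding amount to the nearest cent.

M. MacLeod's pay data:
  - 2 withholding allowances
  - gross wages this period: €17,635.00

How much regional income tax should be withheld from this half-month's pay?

Regional Income Tax: taxable = €17,635.00 − 2×€500.00 = €16,635.00
  €1,948.80 + 26.6% × (€16,635.00 − €11,000.00) = €1,948.80 + 26.6% × €5,635.00 = €3,447.71

€3,447.71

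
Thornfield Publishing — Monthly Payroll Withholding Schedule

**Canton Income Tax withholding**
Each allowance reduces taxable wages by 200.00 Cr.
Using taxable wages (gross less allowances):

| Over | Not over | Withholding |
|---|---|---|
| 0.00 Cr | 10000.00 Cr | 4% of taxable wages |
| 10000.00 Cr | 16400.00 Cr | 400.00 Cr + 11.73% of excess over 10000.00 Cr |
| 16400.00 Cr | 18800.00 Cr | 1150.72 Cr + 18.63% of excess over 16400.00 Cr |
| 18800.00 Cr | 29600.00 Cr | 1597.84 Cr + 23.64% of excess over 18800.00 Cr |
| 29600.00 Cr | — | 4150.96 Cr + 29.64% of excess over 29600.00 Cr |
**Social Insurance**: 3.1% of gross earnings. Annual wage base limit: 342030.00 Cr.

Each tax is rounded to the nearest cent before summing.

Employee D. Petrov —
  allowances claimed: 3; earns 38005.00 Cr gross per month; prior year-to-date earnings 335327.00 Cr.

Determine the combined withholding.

Canton Income Tax: taxable = 38005.00 Cr − 3×200.00 Cr = 37405.00 Cr
  4150.96 Cr + 29.64% × (37405.00 Cr − 29600.00 Cr) = 4150.96 Cr + 29.64% × 7805.00 Cr = 6464.36 Cr
Social Insurance: cap 342030.00 Cr − YTD 335327.00 Cr = 6703.00 Cr subject; 3.1% × 6703.00 Cr = 207.79 Cr
Total: 6464.36 Cr + 207.79 Cr = 6672.15 Cr

6672.15 Cr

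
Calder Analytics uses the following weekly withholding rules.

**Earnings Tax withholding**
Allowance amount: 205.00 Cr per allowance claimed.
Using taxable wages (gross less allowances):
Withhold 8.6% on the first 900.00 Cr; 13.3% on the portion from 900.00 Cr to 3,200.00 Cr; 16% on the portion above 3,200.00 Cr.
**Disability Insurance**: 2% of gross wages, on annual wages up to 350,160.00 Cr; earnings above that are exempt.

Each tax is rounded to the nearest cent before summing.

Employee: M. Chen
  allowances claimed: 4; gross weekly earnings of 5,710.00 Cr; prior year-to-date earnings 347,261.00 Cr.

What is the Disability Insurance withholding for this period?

Disability Insurance: cap 350,160.00 Cr − YTD 347,261.00 Cr = 2,899.00 Cr subject; 2% × 2,899.00 Cr = 57.98 Cr

57.98 Cr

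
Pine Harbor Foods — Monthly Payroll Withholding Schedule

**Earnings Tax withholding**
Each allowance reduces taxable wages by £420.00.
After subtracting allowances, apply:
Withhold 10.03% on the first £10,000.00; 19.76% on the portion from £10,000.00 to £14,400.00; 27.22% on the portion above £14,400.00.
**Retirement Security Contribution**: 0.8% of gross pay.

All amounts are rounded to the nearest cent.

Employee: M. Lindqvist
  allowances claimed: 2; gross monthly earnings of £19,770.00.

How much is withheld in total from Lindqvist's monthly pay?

Earnings Tax: taxable = £19,770.00 − 2×£420.00 = £18,930.00
  £1,872.44 + 27.22% × (£18,930.00 − £14,400.00) = £1,872.44 + 27.22% × £4,530.00 = £3,105.51
Retirement Security Contribution: 0.8% × £19,770.00 = £158.16
Total: £3,105.51 + £158.16 = £3,263.67

£3,263.67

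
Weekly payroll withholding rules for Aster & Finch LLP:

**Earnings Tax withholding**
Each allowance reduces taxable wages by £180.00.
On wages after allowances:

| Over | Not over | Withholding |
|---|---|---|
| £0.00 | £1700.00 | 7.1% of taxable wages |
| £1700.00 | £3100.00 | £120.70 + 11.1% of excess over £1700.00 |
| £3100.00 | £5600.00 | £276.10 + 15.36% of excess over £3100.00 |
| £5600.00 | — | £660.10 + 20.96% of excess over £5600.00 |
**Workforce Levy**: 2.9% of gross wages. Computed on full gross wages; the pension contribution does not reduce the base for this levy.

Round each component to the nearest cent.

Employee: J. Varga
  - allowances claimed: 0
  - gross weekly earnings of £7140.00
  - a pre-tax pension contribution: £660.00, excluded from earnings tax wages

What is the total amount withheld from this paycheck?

£1051.61

Earnings Tax: taxable = £7140.00 − £660.00 = £6480.00
  £660.10 + 20.96% × (£6480.00 − £5600.00) = £660.10 + 20.96% × £880.00 = £844.55
Workforce Levy: 2.9% × £7140.00 = £207.06
Total: £844.55 + £207.06 = £1051.61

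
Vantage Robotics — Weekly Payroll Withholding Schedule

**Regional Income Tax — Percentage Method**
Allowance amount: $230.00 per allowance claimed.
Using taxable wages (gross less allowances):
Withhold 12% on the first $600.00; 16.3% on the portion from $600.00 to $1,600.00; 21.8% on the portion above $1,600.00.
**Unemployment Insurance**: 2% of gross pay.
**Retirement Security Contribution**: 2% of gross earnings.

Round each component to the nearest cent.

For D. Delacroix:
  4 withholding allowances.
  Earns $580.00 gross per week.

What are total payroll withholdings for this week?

Regional Income Tax: taxable = $580.00 − 4×$230.00 = $-340.00
  Taxable ≤ 0 → $0.00
Unemployment Insurance: 2% × $580.00 = $11.60
Retirement Security Contribution: 2% × $580.00 = $11.60
Total: $0.00 + $11.60 + $11.60 = $23.20

$23.20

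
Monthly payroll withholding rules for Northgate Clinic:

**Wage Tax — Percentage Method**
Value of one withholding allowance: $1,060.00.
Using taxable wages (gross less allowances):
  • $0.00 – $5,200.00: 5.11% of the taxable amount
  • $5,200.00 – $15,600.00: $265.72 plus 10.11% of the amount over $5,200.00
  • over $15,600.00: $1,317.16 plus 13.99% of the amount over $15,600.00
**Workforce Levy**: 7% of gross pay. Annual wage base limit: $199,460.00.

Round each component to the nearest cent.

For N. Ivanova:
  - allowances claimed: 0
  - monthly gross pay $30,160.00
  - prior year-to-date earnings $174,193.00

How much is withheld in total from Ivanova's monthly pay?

$5,122.79

Wage Tax: taxable = $30,160.00
  $1,317.16 + 13.99% × ($30,160.00 − $15,600.00) = $1,317.16 + 13.99% × $14,560.00 = $3,354.10
Workforce Levy: cap $199,460.00 − YTD $174,193.00 = $25,267.00 subject; 7% × $25,267.00 = $1,768.69
Total: $3,354.10 + $1,768.69 = $5,122.79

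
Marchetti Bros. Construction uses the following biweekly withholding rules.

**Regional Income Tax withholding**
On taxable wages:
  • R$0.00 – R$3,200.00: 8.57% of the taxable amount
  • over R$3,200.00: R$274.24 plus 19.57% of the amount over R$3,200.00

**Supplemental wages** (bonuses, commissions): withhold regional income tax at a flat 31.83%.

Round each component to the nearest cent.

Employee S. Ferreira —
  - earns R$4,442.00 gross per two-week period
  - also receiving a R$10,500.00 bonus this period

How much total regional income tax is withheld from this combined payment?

R$3,859.45

Regional Income Tax: taxable = R$4,442.00
  R$274.24 + 19.57% × (R$4,442.00 − R$3,200.00) = R$274.24 + 19.57% × R$1,242.00 = R$517.30
Supplemental (31.83% flat on bonus): 31.83% × R$10,500.00 = R$3,342.15
Total regional income tax: R$517.30 + R$3,342.15 = R$3,859.45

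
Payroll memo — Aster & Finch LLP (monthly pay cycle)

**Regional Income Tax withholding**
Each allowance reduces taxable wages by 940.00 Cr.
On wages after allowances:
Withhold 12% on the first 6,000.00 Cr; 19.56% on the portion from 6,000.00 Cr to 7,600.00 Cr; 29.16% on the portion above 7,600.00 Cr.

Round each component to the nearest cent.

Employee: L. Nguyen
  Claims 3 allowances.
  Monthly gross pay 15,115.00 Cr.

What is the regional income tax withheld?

Regional Income Tax: taxable = 15,115.00 Cr − 3×940.00 Cr = 12,295.00 Cr
  1,032.96 Cr + 29.16% × (12,295.00 Cr − 7,600.00 Cr) = 1,032.96 Cr + 29.16% × 4,695.00 Cr = 2,402.02 Cr

2,402.02 Cr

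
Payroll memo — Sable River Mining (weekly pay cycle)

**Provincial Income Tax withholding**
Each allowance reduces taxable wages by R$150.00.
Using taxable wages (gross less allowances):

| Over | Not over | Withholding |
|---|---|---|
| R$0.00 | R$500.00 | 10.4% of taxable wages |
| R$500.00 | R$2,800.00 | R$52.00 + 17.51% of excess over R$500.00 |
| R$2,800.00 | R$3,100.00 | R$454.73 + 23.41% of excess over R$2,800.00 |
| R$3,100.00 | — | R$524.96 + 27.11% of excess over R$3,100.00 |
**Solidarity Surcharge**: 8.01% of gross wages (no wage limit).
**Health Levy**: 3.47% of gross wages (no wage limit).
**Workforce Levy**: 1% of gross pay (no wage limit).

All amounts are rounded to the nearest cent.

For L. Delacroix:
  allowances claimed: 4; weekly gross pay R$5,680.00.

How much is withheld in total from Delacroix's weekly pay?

R$1,770.61

Provincial Income Tax: taxable = R$5,680.00 − 4×R$150.00 = R$5,080.00
  R$524.96 + 27.11% × (R$5,080.00 − R$3,100.00) = R$524.96 + 27.11% × R$1,980.00 = R$1,061.74
Solidarity Surcharge: 8.01% × R$5,680.00 = R$454.97
Health Levy: 3.47% × R$5,680.00 = R$197.10
Workforce Levy: 1% × R$5,680.00 = R$56.80
Total: R$1,061.74 + R$454.97 + R$197.10 + R$56.80 = R$1,770.61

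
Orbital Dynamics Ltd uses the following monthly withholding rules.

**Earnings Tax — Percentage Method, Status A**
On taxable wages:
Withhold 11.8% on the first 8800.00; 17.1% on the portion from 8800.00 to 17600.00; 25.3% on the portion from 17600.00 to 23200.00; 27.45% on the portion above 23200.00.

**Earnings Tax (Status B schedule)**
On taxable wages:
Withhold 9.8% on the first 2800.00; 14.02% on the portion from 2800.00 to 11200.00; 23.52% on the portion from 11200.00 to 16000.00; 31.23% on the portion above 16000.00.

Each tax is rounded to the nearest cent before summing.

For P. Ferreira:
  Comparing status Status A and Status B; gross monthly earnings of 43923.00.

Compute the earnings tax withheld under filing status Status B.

Earnings Tax (Status B): taxable = 43923.00
  2581.04 + 31.23% × (43923.00 − 16000.00) = 2581.04 + 31.23% × 27923.00 = 11301.39

11301.39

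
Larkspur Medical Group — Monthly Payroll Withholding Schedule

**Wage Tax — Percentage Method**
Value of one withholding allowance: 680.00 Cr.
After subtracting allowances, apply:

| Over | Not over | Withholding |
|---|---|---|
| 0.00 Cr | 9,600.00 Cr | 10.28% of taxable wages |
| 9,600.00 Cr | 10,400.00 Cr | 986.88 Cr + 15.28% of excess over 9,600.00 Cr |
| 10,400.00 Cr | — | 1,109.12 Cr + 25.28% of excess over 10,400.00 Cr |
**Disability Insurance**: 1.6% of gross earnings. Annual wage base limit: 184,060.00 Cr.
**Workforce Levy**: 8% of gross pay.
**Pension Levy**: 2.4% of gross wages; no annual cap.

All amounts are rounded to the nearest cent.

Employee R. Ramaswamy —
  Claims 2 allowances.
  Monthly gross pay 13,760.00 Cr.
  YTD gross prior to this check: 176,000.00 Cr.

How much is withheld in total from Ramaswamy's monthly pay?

3,174.72 Cr

Wage Tax: taxable = 13,760.00 Cr − 2×680.00 Cr = 12,400.00 Cr
  1,109.12 Cr + 25.28% × (12,400.00 Cr − 10,400.00 Cr) = 1,109.12 Cr + 25.28% × 2,000.00 Cr = 1,614.72 Cr
Disability Insurance: cap 184,060.00 Cr − YTD 176,000.00 Cr = 8,060.00 Cr subject; 1.6% × 8,060.00 Cr = 128.96 Cr
Workforce Levy: 8% × 13,760.00 Cr = 1,100.80 Cr
Pension Levy: 2.4% × 13,760.00 Cr = 330.24 Cr
Total: 1,614.72 Cr + 128.96 Cr + 1,100.80 Cr + 330.24 Cr = 3,174.72 Cr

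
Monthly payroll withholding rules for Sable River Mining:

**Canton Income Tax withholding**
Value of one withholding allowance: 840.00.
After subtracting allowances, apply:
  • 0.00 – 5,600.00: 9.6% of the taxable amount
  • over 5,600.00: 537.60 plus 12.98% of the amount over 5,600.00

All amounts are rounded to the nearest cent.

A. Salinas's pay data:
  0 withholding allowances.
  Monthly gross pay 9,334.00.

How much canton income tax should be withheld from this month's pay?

1,022.27

Canton Income Tax: taxable = 9,334.00
  537.60 + 12.98% × (9,334.00 − 5,600.00) = 537.60 + 12.98% × 3,734.00 = 1,022.27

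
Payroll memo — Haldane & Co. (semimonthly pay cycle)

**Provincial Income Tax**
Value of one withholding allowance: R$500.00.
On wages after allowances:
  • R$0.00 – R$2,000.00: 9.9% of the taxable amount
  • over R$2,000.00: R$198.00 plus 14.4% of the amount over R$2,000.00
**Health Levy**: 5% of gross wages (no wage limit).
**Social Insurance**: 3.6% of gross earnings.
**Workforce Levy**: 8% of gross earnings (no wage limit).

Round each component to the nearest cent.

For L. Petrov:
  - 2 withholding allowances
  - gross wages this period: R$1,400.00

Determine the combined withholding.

Provincial Income Tax: taxable = R$1,400.00 − 2×R$500.00 = R$400.00
  9.9% × R$400.00 = R$39.60
Health Levy: 5% × R$1,400.00 = R$70.00
Social Insurance: 3.6% × R$1,400.00 = R$50.40
Workforce Levy: 8% × R$1,400.00 = R$112.00
Total: R$39.60 + R$70.00 + R$50.40 + R$112.00 = R$272.00

R$272.00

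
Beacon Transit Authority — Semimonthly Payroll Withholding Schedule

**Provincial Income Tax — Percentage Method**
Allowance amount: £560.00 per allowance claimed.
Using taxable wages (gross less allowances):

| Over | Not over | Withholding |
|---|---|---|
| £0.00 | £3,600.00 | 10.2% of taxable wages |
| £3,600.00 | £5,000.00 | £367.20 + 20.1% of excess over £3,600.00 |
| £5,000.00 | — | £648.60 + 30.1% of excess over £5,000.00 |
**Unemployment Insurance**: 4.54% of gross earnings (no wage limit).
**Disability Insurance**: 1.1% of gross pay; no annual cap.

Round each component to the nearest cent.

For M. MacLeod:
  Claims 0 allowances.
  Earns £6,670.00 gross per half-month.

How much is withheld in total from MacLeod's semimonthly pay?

£1,527.46

Provincial Income Tax: taxable = £6,670.00
  £648.60 + 30.1% × (£6,670.00 − £5,000.00) = £648.60 + 30.1% × £1,670.00 = £1,151.27
Unemployment Insurance: 4.54% × £6,670.00 = £302.82
Disability Insurance: 1.1% × £6,670.00 = £73.37
Total: £1,151.27 + £302.82 + £73.37 = £1,527.46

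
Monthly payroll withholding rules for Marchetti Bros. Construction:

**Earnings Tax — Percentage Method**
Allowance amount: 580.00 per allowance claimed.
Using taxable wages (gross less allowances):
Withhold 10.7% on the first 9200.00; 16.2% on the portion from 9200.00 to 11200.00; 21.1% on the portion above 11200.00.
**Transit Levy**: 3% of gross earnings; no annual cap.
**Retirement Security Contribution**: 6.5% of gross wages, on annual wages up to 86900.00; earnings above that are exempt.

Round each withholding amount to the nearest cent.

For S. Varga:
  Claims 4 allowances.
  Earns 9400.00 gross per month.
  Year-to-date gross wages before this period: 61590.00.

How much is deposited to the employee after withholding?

Earnings Tax: taxable = 9400.00 − 4×580.00 = 7080.00
  10.7% × 7080.00 = 757.56
Transit Levy: 3% × 9400.00 = 282.00
Retirement Security Contribution: 6.5% × 9400.00 = 611.00
Total withheld: 757.56 + 282.00 + 611.00 = 1650.56
Net pay: 9400.00 − 1650.56 = 7749.44

7749.44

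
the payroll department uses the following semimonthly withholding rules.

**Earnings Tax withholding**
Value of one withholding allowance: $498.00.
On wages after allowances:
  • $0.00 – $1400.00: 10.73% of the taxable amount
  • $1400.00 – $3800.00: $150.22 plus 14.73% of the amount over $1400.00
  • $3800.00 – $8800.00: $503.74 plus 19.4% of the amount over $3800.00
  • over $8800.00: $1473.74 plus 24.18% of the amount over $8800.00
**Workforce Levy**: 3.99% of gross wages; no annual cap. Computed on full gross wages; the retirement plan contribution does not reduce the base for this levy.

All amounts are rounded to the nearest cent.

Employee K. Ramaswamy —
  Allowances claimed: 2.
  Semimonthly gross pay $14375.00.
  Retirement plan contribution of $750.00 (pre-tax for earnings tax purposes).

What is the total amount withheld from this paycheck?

$2973.15

Earnings Tax: taxable = $14375.00 − $750.00 − 2×$498.00 = $12629.00
  $1473.74 + 24.18% × ($12629.00 − $8800.00) = $1473.74 + 24.18% × $3829.00 = $2399.59
Workforce Levy: 3.99% × $14375.00 = $573.56
Total: $2399.59 + $573.56 = $2973.15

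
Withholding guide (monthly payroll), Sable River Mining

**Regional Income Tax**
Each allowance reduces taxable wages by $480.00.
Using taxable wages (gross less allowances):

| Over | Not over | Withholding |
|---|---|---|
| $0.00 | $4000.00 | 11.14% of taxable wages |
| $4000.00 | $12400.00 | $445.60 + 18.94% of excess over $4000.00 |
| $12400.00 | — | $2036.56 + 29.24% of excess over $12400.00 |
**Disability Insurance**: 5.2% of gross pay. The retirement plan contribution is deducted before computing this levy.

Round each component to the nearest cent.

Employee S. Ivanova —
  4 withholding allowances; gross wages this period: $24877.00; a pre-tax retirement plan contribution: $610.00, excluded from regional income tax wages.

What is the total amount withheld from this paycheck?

$6206.94

Regional Income Tax: taxable = $24877.00 − $610.00 − 4×$480.00 = $22347.00
  $2036.56 + 29.24% × ($22347.00 − $12400.00) = $2036.56 + 29.24% × $9947.00 = $4945.06
Disability Insurance: 5.2% × $24267.00 = $1261.88
Total: $4945.06 + $1261.88 = $6206.94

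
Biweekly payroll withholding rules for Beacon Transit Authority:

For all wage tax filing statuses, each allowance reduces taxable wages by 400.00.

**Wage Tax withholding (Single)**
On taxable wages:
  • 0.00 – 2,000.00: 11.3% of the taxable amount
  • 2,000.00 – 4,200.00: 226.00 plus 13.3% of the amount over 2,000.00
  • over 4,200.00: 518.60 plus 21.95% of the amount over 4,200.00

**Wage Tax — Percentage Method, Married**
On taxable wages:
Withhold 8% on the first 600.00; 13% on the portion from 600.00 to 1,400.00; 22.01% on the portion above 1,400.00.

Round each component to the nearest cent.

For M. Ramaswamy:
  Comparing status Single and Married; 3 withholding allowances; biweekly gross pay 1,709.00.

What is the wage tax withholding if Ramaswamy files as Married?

Wage Tax (Married): taxable = 1,709.00 − 3×400.00 = 509.00
  8% × 509.00 = 40.72

40.72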